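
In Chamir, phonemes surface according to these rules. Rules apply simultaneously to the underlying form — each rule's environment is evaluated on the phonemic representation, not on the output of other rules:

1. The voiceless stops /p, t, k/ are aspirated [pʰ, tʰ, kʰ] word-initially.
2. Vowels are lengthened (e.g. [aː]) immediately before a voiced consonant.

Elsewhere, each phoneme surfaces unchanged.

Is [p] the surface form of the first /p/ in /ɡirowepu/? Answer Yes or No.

/p/ — between /e/ and /u/; rule 1 does not apply here → [p].
The actual realization is [p], which matches [p].

Yes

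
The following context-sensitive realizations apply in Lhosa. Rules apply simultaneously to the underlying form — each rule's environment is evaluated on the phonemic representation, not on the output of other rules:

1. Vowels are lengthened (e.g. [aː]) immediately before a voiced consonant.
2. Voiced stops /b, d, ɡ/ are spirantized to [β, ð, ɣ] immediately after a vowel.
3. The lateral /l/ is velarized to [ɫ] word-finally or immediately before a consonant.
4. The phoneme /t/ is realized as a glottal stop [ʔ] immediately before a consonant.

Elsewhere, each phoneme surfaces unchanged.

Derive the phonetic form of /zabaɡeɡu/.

/z/ — not in any rule's target class → [z].
/a/ — between /z/ and /b/, before a voiced consonant — surfaces as [aː] (rule 1).
/b/ — between /a/ and /a/, immediately after a vowel — surfaces as [β] (rule 2).
Rule 1 applies to /a/ (between /b/ and /ɡ/: before a voiced consonant) → [aː].
/ɡ/ meets the environment for rule 2 (immediately after a vowel) → [ɣ].
/e/ meets the environment for rule 1 (before a voiced consonant) → [eː].
Rule 2 applies to /ɡ/ (between /e/ and /u/: immediately after a vowel) → [ɣ].
/u/ (word-final) fails the environment for rule 1, so it stays [u].

[zaːβaːɣeːɣu]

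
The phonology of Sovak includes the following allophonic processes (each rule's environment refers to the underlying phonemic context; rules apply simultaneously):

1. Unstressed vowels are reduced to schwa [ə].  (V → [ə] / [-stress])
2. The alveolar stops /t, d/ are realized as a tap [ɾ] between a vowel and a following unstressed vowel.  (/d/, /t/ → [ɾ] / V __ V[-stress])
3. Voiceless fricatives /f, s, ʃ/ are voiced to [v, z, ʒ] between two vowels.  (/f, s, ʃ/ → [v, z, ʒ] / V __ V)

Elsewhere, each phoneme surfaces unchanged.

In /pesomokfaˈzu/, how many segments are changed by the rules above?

5

Segments that undergo a rule: /e/ → [ə] (rule 1); /s/ → [z] (rule 3); /o/ → [ə] (rule 1); /o/ → [ə] (rule 1); /a/ → [ə] (rule 1).
All other segments surface unchanged.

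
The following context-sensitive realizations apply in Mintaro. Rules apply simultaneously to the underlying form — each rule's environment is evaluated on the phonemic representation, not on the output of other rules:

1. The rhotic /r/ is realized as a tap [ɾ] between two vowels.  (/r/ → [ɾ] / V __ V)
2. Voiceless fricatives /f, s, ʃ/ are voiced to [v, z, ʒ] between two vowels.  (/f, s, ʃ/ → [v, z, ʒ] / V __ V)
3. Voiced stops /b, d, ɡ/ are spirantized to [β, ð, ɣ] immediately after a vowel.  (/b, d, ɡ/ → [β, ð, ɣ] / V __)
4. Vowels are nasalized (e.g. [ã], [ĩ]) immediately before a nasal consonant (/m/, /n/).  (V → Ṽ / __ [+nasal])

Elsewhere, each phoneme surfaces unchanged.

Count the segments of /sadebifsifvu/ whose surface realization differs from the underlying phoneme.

Segments that undergo a rule: /d/ → [ð] (rule 3); /b/ → [β] (rule 3).
All other segments surface unchanged.

2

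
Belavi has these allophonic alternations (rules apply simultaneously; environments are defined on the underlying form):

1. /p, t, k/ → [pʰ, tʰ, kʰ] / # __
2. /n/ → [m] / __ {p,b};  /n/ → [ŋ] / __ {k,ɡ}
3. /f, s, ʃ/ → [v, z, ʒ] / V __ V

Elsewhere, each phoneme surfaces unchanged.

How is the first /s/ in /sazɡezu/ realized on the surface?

/s/ (word-initial) is in the target of rule 3 but the environment (between two vowels) is not met → [s].

[s]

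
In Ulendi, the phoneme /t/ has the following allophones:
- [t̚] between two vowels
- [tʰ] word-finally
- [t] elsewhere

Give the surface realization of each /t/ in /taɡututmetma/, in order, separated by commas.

Occurrence 1 (position 1): no conditioning environment matches → elsewhere allophone [t].
Occurrence 2 (position 5): between two vowels → [t̚].
Occurrence 3 (position 7): no conditioning environment matches → elsewhere allophone [t].
Occurrence 4 (position 10): no conditioning environment matches → elsewhere allophone [t].

[t], [t̚], [t], [t]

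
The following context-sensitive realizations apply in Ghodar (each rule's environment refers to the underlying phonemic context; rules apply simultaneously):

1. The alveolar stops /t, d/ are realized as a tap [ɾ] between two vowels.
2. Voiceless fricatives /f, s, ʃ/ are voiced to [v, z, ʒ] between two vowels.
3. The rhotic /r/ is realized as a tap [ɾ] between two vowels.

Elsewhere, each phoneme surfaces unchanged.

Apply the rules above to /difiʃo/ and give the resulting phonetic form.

[diviʒo]

/d/ (word-initial) fails the environment for rule 1, so it stays [d].
/i/ — not in any rule's target class → [i].
/f/ meets the environment for rule 2 (between two vowels) → [v].
/i/ stays [i].
Rule 2 applies to /ʃ/ (between /i/ and /o/: between two vowels) → [ʒ].
/o/ — not in any rule's target class → [o].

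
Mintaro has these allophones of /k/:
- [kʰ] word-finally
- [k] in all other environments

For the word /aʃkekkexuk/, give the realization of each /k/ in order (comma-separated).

Occurrence 1 (position 3): no conditioning environment matches → elsewhere allophone [k].
Occurrence 2 (position 5): no conditioning environment matches → elsewhere allophone [k].
Occurrence 3 (position 6): no conditioning environment matches → elsewhere allophone [k].
Occurrence 4 (position 10): word-finally → [kʰ].

[k], [k], [k], [kʰ]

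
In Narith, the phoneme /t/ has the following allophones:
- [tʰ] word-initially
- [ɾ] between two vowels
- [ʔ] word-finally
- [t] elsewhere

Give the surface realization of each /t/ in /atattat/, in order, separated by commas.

Occurrence 1 (position 2): between two vowels → [ɾ].
Occurrence 2 (position 4): no conditioning environment matches → elsewhere allophone [t].
Occurrence 3 (position 5): no conditioning environment matches → elsewhere allophone [t].
Occurrence 4 (position 7): word-finally → [ʔ].

[ɾ], [t], [t], [ʔ]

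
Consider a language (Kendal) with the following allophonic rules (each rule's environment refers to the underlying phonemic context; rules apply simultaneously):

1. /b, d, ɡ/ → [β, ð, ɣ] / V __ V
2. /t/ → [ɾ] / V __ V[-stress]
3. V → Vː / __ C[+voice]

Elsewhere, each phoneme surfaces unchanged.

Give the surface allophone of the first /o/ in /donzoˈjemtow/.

/o/ — between /d/ and /n/, before a voiced consonant — surfaces as [oː] (rule 3).

[oː]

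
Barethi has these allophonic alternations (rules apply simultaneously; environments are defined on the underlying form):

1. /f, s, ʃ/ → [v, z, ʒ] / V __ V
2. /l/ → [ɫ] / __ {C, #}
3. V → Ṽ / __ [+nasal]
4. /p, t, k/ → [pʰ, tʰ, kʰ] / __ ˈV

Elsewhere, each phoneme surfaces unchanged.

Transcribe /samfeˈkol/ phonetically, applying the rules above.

/s/ (word-initial) is in the target of rule 1 but the environment (between two vowels) is not met → [s].
/a/ meets the environment for rule 3 (before a nasal consonant) → [ã].
/m/ (between /a/ and /f/) is unaffected → [m].
/f/ (between /m/ and /e/) fails the environment for rule 1, so it stays [f].
/e/ (between /f/ and /k/) is in the target of rule 3 but the environment (before a nasal consonant) is not met → [e].
Rule 4 applies to /k/ (between /e/ and /o/: immediately before a stressed vowel) → [kʰ].
/o/ (between /k/ and /l/) fails the environment for rule 3, so it stays [o].
/l/ (word-final) occurs word-finally or immediately before a consonant → [ɫ] by rule 2.

[sãmfeˈkʰoɫ]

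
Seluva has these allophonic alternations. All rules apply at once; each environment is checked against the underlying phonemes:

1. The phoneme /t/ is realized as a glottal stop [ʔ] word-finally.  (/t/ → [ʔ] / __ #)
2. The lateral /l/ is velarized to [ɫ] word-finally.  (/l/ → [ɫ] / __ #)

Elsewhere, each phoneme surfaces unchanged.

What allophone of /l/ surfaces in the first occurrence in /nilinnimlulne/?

/l/ (between /i/ and /i/): rule 2 targets it, but not word-finally → unchanged [l].

[l]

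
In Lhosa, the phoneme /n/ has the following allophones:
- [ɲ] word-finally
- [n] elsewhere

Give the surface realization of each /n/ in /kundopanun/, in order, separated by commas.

Occurrence 1 (position 3): no conditioning environment matches → elsewhere allophone [n].
Occurrence 2 (position 8): no conditioning environment matches → elsewhere allophone [n].
Occurrence 3 (position 10): word-finally → [ɲ].

[n], [n], [ɲ]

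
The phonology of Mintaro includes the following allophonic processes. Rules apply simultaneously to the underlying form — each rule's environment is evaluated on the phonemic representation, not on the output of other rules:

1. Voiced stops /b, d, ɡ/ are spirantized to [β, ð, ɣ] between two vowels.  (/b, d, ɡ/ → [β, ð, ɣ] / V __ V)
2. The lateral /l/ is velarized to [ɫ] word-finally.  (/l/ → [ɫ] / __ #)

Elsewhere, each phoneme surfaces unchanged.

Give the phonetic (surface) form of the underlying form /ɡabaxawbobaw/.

[ɡaβaxawboβaw]

/ɡ/ — word-initial; rule 1 does not apply here → [ɡ].
/a/ (between /ɡ/ and /b/): no rule targets it → [a].
Rule 1 applies to /b/ (between /a/ and /a/: between two vowels) → [β].
/a/ — not in any rule's target class → [a].
/x/ (between /a/ and /a/): no rule targets it → [x].
/a/ stays [a].
/w/ stays [w].
/b/ (between /w/ and /o/) is in the target of rule 1 but the environment (between two vowels) is not met → [b].
/o/ stays [o].
/b/ (between /o/ and /a/): between two vowels, so rule 1 applies → [β].
/a/ stays [a].
/w/ (word-final): no rule targets it → [w].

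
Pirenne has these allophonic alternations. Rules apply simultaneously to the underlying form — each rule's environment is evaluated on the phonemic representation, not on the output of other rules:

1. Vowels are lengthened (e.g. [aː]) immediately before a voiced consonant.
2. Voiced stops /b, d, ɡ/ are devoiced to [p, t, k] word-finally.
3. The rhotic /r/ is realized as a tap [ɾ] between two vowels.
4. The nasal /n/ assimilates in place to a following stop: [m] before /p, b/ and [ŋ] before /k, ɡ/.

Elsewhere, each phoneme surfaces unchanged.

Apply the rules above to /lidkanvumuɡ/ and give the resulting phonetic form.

[liːdkaːnvuːmuːk]

/l/ — not in any rule's target class → [l].
/i/ (between /l/ and /d/): before a voiced consonant, so rule 1 applies → [iː].
/d/ — between /i/ and /k/; rule 2 does not apply here → [d].
/k/ (between /d/ and /a/) is unaffected → [k].
/a/ (between /k/ and /n/) occurs before a voiced consonant → [aː] by rule 1.
/n/ (between /a/ and /v/) fails the environment for rule 4, so it stays [n].
/v/ stays [v].
/u/ (between /v/ and /m/): before a voiced consonant, so rule 1 applies → [uː].
/m/ (between /u/ and /u/) is unaffected → [m].
Rule 1 applies to /u/ (between /m/ and /ɡ/: before a voiced consonant) → [uː].
/ɡ/ (word-final) occurs word-finally → [k] by rule 2.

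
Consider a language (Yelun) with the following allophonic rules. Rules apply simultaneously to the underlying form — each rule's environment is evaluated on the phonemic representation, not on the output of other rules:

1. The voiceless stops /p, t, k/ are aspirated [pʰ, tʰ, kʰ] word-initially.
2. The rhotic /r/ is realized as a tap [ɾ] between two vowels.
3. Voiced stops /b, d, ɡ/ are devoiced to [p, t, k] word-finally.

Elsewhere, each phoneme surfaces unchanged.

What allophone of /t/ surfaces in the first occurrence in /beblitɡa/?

/t/ (between /i/ and /ɡ/) is in the target of rule 1 but the environment (word-initially) is not met → [t].

[t]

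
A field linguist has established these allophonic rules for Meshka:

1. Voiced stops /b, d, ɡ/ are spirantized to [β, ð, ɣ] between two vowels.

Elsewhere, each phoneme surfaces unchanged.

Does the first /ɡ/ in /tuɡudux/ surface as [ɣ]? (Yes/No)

Yes

/ɡ/ meets the environment for rule 1 (between two vowels) → [ɣ].
The actual realization is [ɣ], which matches [ɣ].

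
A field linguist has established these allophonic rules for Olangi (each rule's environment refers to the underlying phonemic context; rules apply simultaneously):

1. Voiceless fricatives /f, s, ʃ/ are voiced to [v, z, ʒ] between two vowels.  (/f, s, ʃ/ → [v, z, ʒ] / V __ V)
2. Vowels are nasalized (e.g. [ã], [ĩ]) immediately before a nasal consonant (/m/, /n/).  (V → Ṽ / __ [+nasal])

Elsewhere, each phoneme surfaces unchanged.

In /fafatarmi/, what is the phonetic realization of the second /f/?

[v]

/f/ (between /a/ and /a/) occurs between two vowels → [v] by rule 1.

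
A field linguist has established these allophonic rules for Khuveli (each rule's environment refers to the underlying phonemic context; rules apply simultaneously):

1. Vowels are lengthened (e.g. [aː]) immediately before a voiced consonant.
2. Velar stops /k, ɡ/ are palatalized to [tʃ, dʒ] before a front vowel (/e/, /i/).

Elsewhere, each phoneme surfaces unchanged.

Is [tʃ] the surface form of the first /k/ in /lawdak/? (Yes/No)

/k/ (word-final) fails the environment for rule 2, so it stays [k].
The actual realization is [k], not [tʃ].

No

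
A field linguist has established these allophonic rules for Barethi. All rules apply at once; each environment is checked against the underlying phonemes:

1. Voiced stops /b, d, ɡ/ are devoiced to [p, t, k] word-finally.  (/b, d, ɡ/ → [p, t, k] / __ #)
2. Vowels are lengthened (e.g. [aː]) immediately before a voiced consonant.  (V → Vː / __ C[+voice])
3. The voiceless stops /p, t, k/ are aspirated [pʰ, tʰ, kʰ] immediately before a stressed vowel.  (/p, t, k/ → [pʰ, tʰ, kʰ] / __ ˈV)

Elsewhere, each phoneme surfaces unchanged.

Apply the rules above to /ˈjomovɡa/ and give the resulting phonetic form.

[ˈjoːmoːvɡa]

/j/ stays [j].
Rule 2 applies to /o/ (between /j/ and /m/: before a voiced consonant) → [oː].
/m/ (between /o/ and /o/) is unaffected → [m].
/o/ (between /m/ and /v/): before a voiced consonant, so rule 2 applies → [oː].
/v/ stays [v].
/ɡ/ (between /v/ and /a/) fails the environment for rule 1, so it stays [ɡ].
/a/ (word-final) is in the target of rule 2 but the environment (before a voiced consonant) is not met → [a].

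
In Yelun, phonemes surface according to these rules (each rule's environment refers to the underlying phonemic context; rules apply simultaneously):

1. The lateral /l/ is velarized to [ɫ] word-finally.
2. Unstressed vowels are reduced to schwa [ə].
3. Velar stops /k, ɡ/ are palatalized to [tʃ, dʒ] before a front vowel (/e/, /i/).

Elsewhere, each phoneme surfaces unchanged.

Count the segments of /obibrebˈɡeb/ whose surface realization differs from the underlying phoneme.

4

Segments that undergo a rule: /o/ → [ə] (rule 2); /i/ → [ə] (rule 2); /e/ → [ə] (rule 2); /ɡ/ → [dʒ] (rule 3).
All other segments surface unchanged.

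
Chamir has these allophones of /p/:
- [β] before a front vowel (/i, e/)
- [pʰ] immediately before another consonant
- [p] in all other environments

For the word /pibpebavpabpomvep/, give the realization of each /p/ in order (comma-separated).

Occurrence 1 (position 1): before a front vowel (/i, e/) → [β].
Occurrence 2 (position 4): before a front vowel (/i, e/) → [β].
Occurrence 3 (position 9): no conditioning environment matches → elsewhere allophone [p].
Occurrence 4 (position 12): no conditioning environment matches → elsewhere allophone [p].
Occurrence 5 (position 17): no conditioning environment matches → elsewhere allophone [p].

[β], [β], [p], [p], [p]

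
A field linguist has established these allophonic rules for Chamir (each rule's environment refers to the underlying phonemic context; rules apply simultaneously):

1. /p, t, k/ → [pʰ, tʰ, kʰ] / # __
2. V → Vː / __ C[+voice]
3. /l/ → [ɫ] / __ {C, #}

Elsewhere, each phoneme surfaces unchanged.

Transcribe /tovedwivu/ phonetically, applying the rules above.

[tʰoːveːdwiːvu]

/t/ meets the environment for rule 1 (word-initially) → [tʰ].
/o/ (between /t/ and /v/): before a voiced consonant, so rule 2 applies → [oː].
/e/ (between /v/ and /d/) occurs before a voiced consonant → [eː] by rule 2.
/i/ (between /w/ and /v/): before a voiced consonant, so rule 2 applies → [iː].
/u/ (word-final) fails the environment for rule 2, so it stays [u].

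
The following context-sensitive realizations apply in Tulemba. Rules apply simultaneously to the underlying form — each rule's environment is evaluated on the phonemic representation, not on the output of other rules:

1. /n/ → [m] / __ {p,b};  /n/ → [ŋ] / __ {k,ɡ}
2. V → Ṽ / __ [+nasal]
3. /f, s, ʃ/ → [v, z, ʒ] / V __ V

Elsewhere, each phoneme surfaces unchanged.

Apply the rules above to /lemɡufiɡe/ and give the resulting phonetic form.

/l/ (word-initial): no rule targets it → [l].
Rule 2 applies to /e/ (between /l/ and /m/: before a nasal consonant) → [ẽ].
/m/ (between /e/ and /ɡ/) is unaffected → [m].
/ɡ/ (between /m/ and /u/): no rule targets it → [ɡ].
/u/ (between /ɡ/ and /f/) is in the target of rule 2 but the environment (before a nasal consonant) is not met → [u].
/f/ meets the environment for rule 3 (between two vowels) → [v].
/i/ — between /f/ and /ɡ/; rule 2 does not apply here → [i].
/ɡ/ (between /i/ and /e/) is unaffected → [ɡ].
/e/ (word-final) is in the target of rule 2 but the environment (before a nasal consonant) is not met → [e].

[lẽmɡuviɡe]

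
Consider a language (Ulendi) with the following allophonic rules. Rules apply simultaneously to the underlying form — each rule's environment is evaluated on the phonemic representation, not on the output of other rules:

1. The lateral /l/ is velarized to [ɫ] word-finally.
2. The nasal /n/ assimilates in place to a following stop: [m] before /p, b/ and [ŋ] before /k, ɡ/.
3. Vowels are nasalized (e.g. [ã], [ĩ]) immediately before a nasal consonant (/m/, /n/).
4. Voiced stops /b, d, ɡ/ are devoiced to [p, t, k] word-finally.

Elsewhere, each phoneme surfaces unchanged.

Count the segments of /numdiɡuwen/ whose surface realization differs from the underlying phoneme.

Segments that undergo a rule: /u/ → [ũ] (rule 3); /e/ → [ẽ] (rule 3).
All other segments surface unchanged.

2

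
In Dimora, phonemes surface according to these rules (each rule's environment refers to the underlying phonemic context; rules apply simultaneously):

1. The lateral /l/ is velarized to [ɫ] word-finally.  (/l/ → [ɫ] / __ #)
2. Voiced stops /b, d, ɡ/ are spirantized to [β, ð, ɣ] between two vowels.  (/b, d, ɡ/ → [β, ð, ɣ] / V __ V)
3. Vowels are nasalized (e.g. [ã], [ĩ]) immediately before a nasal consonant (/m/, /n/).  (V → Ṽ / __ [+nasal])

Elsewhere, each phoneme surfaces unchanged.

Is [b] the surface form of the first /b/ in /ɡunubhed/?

/b/ (between /u/ and /h/): rule 2 targets it, but not between two vowels → unchanged [b].
The actual realization is [b], which matches [b].

Yes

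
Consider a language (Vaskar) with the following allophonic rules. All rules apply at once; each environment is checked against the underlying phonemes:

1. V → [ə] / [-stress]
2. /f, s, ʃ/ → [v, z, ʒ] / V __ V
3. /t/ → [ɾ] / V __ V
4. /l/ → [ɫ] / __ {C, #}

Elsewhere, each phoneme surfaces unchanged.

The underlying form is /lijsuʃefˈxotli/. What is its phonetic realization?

/l/ (word-initial) is in the target of rule 4 but the environment (word-finally or immediately before a consonant) is not met → [l].
Rule 1 applies to /i/ (between /l/ and /j/: in an unstressed syllable) → [ə].
/j/ (between /i/ and /s/) is unaffected → [j].
/s/ (between /j/ and /u/) is in the target of rule 2 but the environment (between two vowels) is not met → [s].
/u/ meets the environment for rule 1 (in an unstressed syllable) → [ə].
/ʃ/ (between /u/ and /e/) occurs between two vowels → [ʒ] by rule 2.
/e/ (between /ʃ/ and /f/) occurs in an unstressed syllable → [ə] by rule 1.
/f/ (between /e/ and /x/): rule 2 targets it, but not between two vowels → unchanged [f].
/x/ (between /f/ and /o/): no rule targets it → [x].
/o/ (between /x/ and /t/) fails the environment for rule 1, so it stays [o].
/t/ (between /o/ and /l/) fails the environment for rule 3, so it stays [t].
/l/ (between /t/ and /i/): rule 4 targets it, but not word-finally or immediately before a consonant → unchanged [l].
/i/ — word-final, in an unstressed syllable — surfaces as [ə] (rule 1).

[ləjsəʒəfˈxotlə]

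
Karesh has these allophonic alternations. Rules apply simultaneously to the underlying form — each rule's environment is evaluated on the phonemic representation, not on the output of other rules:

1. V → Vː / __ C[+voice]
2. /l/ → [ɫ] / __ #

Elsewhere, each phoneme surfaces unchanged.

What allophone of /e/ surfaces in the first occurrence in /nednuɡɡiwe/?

/e/ — between /n/ and /d/, before a voiced consonant — surfaces as [eː] (rule 1).

[eː]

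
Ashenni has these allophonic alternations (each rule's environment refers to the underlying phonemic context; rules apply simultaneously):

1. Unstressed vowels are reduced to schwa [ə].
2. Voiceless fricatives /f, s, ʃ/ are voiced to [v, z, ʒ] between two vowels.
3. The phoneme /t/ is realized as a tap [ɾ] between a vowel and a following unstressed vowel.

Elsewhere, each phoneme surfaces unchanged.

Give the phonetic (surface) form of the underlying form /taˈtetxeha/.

[təˈtetxəhə]

/t/ (word-initial): rule 3 targets it, but not between a vowel and a following unstressed vowel → unchanged [t].
Rule 1 applies to /a/ (between /t/ and /t/: in an unstressed syllable) → [ə].
/t/ — between /a/ and /e/; rule 3 does not apply here → [t].
/e/ (between /t/ and /t/) fails the environment for rule 1, so it stays [e].
/t/ (between /e/ and /x/): rule 3 targets it, but not between a vowel and a following unstressed vowel → unchanged [t].
/e/ — between /x/ and /h/, in an unstressed syllable — surfaces as [ə] (rule 1).
/a/ meets the environment for rule 1 (in an unstressed syllable) → [ə].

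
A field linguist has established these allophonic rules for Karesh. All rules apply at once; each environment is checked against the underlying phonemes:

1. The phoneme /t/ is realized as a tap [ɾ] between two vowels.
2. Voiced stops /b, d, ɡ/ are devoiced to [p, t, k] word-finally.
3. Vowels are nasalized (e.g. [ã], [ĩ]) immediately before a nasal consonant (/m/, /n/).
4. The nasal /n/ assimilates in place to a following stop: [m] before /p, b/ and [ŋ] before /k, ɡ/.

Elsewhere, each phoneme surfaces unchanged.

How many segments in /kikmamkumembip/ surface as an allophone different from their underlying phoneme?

3

Segments that undergo a rule: /a/ → [ã] (rule 3); /u/ → [ũ] (rule 3); /e/ → [ẽ] (rule 3).
All other segments surface unchanged.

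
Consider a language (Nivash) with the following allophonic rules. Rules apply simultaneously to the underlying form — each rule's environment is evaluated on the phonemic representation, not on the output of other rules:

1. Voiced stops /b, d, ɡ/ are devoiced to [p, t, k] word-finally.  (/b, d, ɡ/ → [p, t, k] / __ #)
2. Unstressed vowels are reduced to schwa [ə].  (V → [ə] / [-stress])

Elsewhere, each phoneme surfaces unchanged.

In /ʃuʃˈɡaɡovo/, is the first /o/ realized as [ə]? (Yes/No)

Yes

/o/ meets the environment for rule 2 (in an unstressed syllable) → [ə].
The actual realization is [ə], which matches [ə].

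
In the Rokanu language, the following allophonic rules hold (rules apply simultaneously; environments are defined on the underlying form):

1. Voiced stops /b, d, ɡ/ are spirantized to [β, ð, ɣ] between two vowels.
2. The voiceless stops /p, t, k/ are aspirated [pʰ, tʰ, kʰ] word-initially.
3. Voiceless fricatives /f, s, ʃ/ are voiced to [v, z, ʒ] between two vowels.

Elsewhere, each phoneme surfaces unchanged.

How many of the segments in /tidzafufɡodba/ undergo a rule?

Segments that undergo a rule: /t/ → [tʰ] (rule 2); /f/ → [v] (rule 3).
All other segments surface unchanged.

2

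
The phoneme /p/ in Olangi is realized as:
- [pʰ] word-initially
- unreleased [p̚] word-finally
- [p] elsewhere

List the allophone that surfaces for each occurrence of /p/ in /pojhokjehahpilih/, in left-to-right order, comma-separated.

Occurrence 1 (position 1): word-initially → [pʰ].
Occurrence 2 (position 12): no conditioning environment matches → elsewhere allophone [p].

[pʰ], [p]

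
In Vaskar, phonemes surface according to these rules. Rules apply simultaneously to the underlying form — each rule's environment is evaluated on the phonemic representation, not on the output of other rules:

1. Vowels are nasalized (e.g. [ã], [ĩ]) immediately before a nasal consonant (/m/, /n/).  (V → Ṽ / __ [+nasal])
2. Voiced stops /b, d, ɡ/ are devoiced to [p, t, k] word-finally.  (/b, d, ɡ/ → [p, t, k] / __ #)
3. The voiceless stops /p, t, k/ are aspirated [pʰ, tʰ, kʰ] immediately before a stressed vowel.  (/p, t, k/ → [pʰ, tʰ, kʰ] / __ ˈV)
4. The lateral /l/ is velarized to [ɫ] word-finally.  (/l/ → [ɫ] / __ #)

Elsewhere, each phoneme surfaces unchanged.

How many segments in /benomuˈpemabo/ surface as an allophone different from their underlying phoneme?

4

Segments that undergo a rule: /e/ → [ẽ] (rule 1); /o/ → [õ] (rule 1); /p/ → [pʰ] (rule 3); /e/ → [ẽ] (rule 1).
All other segments surface unchanged.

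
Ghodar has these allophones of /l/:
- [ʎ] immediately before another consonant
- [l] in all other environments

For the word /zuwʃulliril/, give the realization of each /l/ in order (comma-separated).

[ʎ], [l], [l]

Occurrence 1 (position 6): immediately before another consonant → [ʎ].
Occurrence 2 (position 7): no conditioning environment matches → elsewhere allophone [l].
Occurrence 3 (position 11): no conditioning environment matches → elsewhere allophone [l].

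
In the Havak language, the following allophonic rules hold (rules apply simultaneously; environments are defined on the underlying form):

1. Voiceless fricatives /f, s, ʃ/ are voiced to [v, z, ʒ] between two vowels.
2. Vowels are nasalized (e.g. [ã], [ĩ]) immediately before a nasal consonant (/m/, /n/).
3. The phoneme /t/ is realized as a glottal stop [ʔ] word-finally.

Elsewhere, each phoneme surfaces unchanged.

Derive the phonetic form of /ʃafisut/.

/ʃ/ (word-initial) fails the environment for rule 1, so it stays [ʃ].
/a/ (between /ʃ/ and /f/) is in the target of rule 2 but the environment (before a nasal consonant) is not met → [a].
/f/ (between /a/ and /i/): between two vowels, so rule 1 applies → [v].
/i/ — between /f/ and /s/; rule 2 does not apply here → [i].
/s/ (between /i/ and /u/) occurs between two vowels → [z] by rule 1.
/u/ (between /s/ and /t/) is in the target of rule 2 but the environment (before a nasal consonant) is not met → [u].
Rule 3 applies to /t/ (word-final: word-finally) → [ʔ].

[ʃavizuʔ]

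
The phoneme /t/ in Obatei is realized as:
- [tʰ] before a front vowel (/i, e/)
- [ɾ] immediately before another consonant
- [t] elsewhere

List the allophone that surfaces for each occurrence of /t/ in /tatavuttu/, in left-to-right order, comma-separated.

Occurrence 1 (position 1): no conditioning environment matches → elsewhere allophone [t].
Occurrence 2 (position 3): no conditioning environment matches → elsewhere allophone [t].
Occurrence 3 (position 7): immediately before another consonant → [ɾ].
Occurrence 4 (position 8): no conditioning environment matches → elsewhere allophone [t].

[t], [t], [ɾ], [t]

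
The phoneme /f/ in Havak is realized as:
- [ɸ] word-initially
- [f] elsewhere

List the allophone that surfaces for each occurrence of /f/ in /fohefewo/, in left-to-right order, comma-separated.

[ɸ], [f]

Occurrence 1 (position 1): word-initially → [ɸ].
Occurrence 2 (position 5): no conditioning environment matches → elsewhere allophone [f].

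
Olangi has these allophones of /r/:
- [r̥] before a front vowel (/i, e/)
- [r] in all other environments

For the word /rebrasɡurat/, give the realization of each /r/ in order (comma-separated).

Occurrence 1 (position 1): before a front vowel (/i, e/) → [r̥].
Occurrence 2 (position 4): no conditioning environment matches → elsewhere allophone [r].
Occurrence 3 (position 9): no conditioning environment matches → elsewhere allophone [r].

[r̥], [r], [r]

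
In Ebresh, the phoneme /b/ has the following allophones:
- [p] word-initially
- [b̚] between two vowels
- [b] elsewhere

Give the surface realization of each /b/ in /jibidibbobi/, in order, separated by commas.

[b̚], [b], [b], [b̚]

Occurrence 1 (position 3): between two vowels → [b̚].
Occurrence 2 (position 7): no conditioning environment matches → elsewhere allophone [b].
Occurrence 3 (position 8): no conditioning environment matches → elsewhere allophone [b].
Occurrence 4 (position 10): between two vowels → [b̚].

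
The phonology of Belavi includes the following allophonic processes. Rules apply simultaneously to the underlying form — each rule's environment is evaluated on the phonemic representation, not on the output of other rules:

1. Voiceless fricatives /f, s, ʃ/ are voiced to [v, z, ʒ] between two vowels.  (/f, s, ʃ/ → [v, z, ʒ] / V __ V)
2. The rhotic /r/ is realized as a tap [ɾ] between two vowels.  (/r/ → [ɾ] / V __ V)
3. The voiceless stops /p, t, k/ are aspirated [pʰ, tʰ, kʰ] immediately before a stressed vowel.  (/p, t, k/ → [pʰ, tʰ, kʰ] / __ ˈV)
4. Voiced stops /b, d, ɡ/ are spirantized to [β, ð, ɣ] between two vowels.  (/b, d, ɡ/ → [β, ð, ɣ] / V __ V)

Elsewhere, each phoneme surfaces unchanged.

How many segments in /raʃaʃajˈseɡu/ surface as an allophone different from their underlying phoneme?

3

Segments that undergo a rule: /ʃ/ → [ʒ] (rule 1); /ʃ/ → [ʒ] (rule 1); /ɡ/ → [ɣ] (rule 4).
All other segments surface unchanged.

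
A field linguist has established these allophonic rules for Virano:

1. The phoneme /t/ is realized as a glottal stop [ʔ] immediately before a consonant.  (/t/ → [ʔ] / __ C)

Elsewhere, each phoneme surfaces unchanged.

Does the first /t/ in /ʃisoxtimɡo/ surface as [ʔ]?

/t/ (between /x/ and /i/) fails the environment for rule 1, so it stays [t].
The actual realization is [t], not [ʔ].

No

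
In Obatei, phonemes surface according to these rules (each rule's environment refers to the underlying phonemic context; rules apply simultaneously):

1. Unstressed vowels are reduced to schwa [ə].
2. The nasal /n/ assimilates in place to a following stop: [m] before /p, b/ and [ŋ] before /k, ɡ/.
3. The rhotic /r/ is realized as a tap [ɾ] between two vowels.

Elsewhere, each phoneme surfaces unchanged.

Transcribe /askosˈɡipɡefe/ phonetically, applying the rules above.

Rule 1 applies to /a/ (word-initial: in an unstressed syllable) → [ə].
/s/ stays [s].
/k/ stays [k].
/o/ (between /k/ and /s/): in an unstressed syllable, so rule 1 applies → [ə].
/s/ (between /o/ and /ɡ/) is unaffected → [s].
/ɡ/ (between /s/ and /i/): no rule targets it → [ɡ].
/i/ (between /ɡ/ and /p/) is in the target of rule 1 but the environment (in an unstressed syllable) is not met → [i].
/p/ (between /i/ and /ɡ/): no rule targets it → [p].
/ɡ/ stays [ɡ].
/e/ meets the environment for rule 1 (in an unstressed syllable) → [ə].
/f/ stays [f].
/e/ — word-final, in an unstressed syllable — surfaces as [ə] (rule 1).

[əskəsˈɡipɡəfə]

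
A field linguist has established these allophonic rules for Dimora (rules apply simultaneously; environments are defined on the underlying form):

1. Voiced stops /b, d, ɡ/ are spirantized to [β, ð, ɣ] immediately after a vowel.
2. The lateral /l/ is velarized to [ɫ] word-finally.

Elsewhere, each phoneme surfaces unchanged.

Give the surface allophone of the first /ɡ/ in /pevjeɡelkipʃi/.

Rule 1 applies to /ɡ/ (between /e/ and /e/: immediately after a vowel) → [ɣ].

[ɣ]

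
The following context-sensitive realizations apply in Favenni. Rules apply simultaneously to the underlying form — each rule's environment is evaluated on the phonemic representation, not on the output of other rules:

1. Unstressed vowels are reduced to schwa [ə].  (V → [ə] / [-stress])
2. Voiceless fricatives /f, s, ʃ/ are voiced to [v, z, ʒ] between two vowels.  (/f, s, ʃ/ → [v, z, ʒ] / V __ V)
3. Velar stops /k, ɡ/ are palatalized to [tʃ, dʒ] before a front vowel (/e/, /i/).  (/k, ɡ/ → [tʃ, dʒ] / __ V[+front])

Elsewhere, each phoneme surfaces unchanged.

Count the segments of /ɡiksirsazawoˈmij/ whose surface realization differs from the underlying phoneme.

6

Segments that undergo a rule: /ɡ/ → [dʒ] (rule 3); /i/ → [ə] (rule 1); /i/ → [ə] (rule 1); /a/ → [ə] (rule 1); /a/ → [ə] (rule 1); /o/ → [ə] (rule 1).
All other segments surface unchanged.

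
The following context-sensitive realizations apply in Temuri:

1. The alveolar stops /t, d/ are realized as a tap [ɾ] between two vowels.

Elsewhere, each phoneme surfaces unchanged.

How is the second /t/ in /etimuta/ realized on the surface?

/t/ — between /u/ and /a/, between two vowels — surfaces as [ɾ] (rule 1).

[ɾ]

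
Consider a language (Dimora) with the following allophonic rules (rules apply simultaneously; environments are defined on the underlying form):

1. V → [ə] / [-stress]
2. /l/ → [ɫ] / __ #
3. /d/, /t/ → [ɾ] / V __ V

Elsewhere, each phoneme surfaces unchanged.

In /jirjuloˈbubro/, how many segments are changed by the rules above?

4

Segments that undergo a rule: /i/ → [ə] (rule 1); /u/ → [ə] (rule 1); /o/ → [ə] (rule 1); /o/ → [ə] (rule 1).
All other segments surface unchanged.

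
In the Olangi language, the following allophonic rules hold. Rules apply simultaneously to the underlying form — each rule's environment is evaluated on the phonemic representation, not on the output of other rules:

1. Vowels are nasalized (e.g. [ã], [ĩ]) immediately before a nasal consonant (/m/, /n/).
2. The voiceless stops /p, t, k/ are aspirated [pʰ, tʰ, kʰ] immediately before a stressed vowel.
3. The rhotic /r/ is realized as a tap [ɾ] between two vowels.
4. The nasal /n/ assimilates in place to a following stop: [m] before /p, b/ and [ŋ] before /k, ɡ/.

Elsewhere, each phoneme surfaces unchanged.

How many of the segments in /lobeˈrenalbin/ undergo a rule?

Segments that undergo a rule: /r/ → [ɾ] (rule 3); /e/ → [ẽ] (rule 1); /i/ → [ĩ] (rule 1).
All other segments surface unchanged.

3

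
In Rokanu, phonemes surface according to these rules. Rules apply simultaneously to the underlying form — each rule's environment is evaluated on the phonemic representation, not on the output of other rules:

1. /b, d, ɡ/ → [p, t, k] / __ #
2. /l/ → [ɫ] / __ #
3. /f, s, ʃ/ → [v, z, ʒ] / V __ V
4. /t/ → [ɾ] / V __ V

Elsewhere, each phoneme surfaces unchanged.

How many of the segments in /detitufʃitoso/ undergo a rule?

4

Segments that undergo a rule: /t/ → [ɾ] (rule 4); /t/ → [ɾ] (rule 4); /t/ → [ɾ] (rule 4); /s/ → [z] (rule 3).
All other segments surface unchanged.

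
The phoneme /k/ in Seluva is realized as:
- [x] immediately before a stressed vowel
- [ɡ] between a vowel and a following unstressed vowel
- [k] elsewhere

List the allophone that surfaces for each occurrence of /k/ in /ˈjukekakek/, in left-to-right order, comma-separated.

[ɡ], [ɡ], [ɡ], [k]

Occurrence 1 (position 3): between a vowel and a following unstressed vowel → [ɡ].
Occurrence 2 (position 5): between a vowel and a following unstressed vowel → [ɡ].
Occurrence 3 (position 7): between a vowel and a following unstressed vowel → [ɡ].
Occurrence 4 (position 9): no conditioning environment matches → elsewhere allophone [k].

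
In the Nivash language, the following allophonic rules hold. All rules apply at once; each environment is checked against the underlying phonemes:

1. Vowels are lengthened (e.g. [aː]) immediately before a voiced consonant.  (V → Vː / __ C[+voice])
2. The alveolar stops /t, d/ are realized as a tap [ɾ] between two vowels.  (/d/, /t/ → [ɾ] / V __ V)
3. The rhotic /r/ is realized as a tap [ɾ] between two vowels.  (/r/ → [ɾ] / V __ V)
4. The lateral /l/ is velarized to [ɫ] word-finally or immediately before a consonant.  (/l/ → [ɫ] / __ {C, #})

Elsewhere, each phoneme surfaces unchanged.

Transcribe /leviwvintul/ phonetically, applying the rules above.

/l/ (word-initial) is in the target of rule 4 but the environment (word-finally or immediately before a consonant) is not met → [l].
/e/ meets the environment for rule 1 (before a voiced consonant) → [eː].
/v/ — not in any rule's target class → [v].
/i/ (between /v/ and /w/) occurs before a voiced consonant → [iː] by rule 1.
/w/ (between /i/ and /v/) is unaffected → [w].
/v/ (between /w/ and /i/): no rule targets it → [v].
/i/ meets the environment for rule 1 (before a voiced consonant) → [iː].
/n/ (between /i/ and /t/): no rule targets it → [n].
/t/ (between /n/ and /u/): rule 2 targets it, but not between two vowels → unchanged [t].
/u/ (between /t/ and /l/) occurs before a voiced consonant → [uː] by rule 1.
/l/ (word-final) occurs word-finally or immediately before a consonant → [ɫ] by rule 4.

[leːviːwviːntuːɫ]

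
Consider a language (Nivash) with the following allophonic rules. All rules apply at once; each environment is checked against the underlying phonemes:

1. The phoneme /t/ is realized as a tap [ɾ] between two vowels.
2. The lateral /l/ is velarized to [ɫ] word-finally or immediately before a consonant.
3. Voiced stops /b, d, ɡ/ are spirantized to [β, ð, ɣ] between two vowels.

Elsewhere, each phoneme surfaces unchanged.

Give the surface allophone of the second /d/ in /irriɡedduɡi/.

[d]

/d/ (between /d/ and /u/) fails the environment for rule 3, so it stays [d].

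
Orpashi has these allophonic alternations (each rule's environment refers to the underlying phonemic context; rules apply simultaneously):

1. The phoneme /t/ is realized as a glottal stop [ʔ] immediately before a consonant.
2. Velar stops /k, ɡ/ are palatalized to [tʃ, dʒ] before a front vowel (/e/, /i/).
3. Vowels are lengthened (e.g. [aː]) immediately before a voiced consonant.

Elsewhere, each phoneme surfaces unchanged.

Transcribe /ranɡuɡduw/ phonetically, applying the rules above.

[raːnɡuːɡduːw]

/r/ stays [r].
/a/ — between /r/ and /n/, before a voiced consonant — surfaces as [aː] (rule 3).
/n/ (between /a/ and /ɡ/) is unaffected → [n].
/ɡ/ (between /n/ and /u/) is in the target of rule 2 but the environment (before a front vowel) is not met → [ɡ].
/u/ — between /ɡ/ and /ɡ/, before a voiced consonant — surfaces as [uː] (rule 3).
/ɡ/ (between /u/ and /d/): rule 2 targets it, but not before a front vowel → unchanged [ɡ].
/d/ (between /ɡ/ and /u/): no rule targets it → [d].
/u/ meets the environment for rule 3 (before a voiced consonant) → [uː].
/w/ (word-final) is unaffected → [w].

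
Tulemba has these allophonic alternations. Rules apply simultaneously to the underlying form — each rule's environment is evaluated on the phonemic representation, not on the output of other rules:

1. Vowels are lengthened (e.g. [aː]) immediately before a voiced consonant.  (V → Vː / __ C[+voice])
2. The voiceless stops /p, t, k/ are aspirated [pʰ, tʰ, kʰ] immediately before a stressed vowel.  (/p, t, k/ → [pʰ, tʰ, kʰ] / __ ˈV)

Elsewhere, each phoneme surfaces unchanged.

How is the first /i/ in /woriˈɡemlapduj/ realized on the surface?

[iː]

/i/ — between /r/ and /ɡ/, before a voiced consonant — surfaces as [iː] (rule 1).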